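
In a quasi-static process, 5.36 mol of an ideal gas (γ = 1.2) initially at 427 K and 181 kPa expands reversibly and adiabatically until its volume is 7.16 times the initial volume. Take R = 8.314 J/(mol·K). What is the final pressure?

17.1 kPa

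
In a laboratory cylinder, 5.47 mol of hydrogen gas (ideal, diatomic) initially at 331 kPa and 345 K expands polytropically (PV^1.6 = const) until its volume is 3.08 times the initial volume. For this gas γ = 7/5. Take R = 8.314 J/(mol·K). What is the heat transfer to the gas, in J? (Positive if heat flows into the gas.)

-6420 J

V₁ = nRT₁/P₁ = 5.47×8.314×345/331 = 47.4 L.
Polytropic n=1.6: T₂ = T₁(V₁/V₂)^(n−1) = 345×(0.325)^0.60 = 176 K; P₂ = P₁(V₁/V₂)^n = 54.7 kPa.
W = (P₁V₁−P₂V₂)/(n−1) = (331×47.4−54.7×146)/0.60 = 12800 J.
ΔU = nCvΔT = 5.47×20.8×(176−345) = -19300 J.
Q = ΔU + W = -6420 J.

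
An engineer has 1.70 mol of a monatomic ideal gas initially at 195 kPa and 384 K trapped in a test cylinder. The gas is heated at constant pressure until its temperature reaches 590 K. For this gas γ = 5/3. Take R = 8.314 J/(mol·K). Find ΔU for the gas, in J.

4370 J

V₁ = nRT₁/P₁ = 1.70×8.314×384/195 = 27.8 L.
Isobaric: P stays 195 kPa; V/T = const ⇒ T₂ = 590 K, V₂ = 42.8 L.
For an ideal gas ΔU = nCvΔT with Cv = (3/2)R = 12.5 J/(mol·K).
ΔU = 1.70×12.5×(590−384) = 4370 J.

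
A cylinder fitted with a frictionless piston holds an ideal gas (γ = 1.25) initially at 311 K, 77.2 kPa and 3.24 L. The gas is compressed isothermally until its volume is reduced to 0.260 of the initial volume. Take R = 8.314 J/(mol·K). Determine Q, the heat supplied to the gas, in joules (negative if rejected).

-337 J

n = P₁V₁/(RT₁) = 77.2×3.24/(8.314×311) = 0.0967 mol.
Isothermal: T stays 311 K; PV = const ⇒ V₂ = 0.842 L, P₂ = 297 kPa.
ΔU = 0 (ideal gas, T constant).
W = nRT ln(V₂/V₁) = 0.0967×8.314×311×ln(0.260) = -337 J.
Q = ΔU + W = -337 J.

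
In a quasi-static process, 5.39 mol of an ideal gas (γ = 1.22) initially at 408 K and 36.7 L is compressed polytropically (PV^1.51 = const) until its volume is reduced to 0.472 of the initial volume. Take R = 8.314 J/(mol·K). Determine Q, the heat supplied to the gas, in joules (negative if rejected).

22000 J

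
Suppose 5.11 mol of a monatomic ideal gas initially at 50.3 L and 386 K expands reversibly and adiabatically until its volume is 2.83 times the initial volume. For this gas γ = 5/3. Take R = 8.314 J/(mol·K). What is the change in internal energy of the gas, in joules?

-12300 J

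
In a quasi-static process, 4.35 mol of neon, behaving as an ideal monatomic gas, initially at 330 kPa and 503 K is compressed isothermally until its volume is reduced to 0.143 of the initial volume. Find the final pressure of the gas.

V₁ = nRT₁/P₁ = 4.35×8.314×503/330 = 55.1 L.
Isothermal: T stays 503 K; PV = const ⇒ V₂ = 7.88 L, P₂ = 2310 kPa.

2310 kPa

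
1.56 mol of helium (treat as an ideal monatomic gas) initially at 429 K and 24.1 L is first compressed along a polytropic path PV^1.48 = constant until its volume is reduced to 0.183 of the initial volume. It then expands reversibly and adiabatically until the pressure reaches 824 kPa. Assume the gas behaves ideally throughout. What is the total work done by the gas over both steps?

P₁ = nRT₁/V₁ = 1.56×8.314×429/24.1 = 231 kPa.
Step 1 — Polytropic n=1.48: T₂ = T₁(V₁/V₂)^(n−1) = 429×(5.46)^0.48 = 969 K; P₂ = P₁(V₁/V₂)^n = 2850 kPa.
W = (P₁V₁−P₂V₂)/(n−1) = (231×24.1−2850×4.41)/0.48 = -14600 J.
ΔU = nCvΔT = 1.56×12.5×(969−429) = 10500 J.
Q = ΔU + W = -4090 J.
State after step 1: P = 2850 kPa, V = 4.41 L, T = 969 K.
Step 2 — Adiabatic: T₂/T₁ = (P₂/P₁)^((γ−1)/γ) ⇒ T₂ = 969×(0.289)^0.400 = 590 K; V₂ = 9.29 L.
ΔU = nCvΔT = 1.56×12.5×(590−969) = -7380 J.
Q = 0 for an adiabatic process, so W = −ΔU = 7380 J.
Net over both steps: W = -7220 J, Q = -4090 J, ΔU = 3130 J.

-7220 J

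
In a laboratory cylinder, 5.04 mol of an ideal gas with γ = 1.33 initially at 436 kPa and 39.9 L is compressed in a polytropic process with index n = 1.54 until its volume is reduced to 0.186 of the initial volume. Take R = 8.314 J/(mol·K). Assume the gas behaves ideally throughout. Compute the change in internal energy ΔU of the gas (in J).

T₁ = P₁V₁/(nR) = 436×39.9/(5.04×8.314) = 415 K.
Polytropic n=1.54: T₂ = T₁(V₁/V₂)^(n−1) = 415×(5.38)^0.54 = 1030 K; P₂ = P₁(V₁/V₂)^n = 5810 kPa.
For an ideal gas ΔU = nCvΔT with Cv = R/(γ−1) = 25.2 J/(mol·K).
ΔU = 5.04×25.2×(1030−415) = 78000 J.

78000 J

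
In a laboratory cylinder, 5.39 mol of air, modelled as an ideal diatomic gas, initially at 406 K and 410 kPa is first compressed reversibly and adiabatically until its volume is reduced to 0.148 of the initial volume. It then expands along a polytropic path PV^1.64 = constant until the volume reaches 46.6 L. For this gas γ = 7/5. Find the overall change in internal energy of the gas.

-17600 J

V₁ = nRT₁/P₁ = 5.39×8.314×406/410 = 44.4 L.
Step 1 — Adiabatic: TV^(γ−1) = const ⇒ T₂ = 406×(6.76)^0.400 = 872 K; PV^γ = const ⇒ P₂ = 5950 kPa.
ΔU = nCvΔT = 5.39×20.8×(872−406) = 52200 J.
Q = 0 for an adiabatic process, so W = −ΔU = -52200 J.
State after step 1: P = 5950 kPa, V = 6.57 L, T = 872 K.
Step 2 — Polytropic n=1.64: T₂ = T₁(V₁/V₂)^(n−1) = 872×(0.141)^0.64 = 249 K; P₂ = P₁(V₁/V₂)^n = 239 kPa.
W = (P₁V₁−P₂V₂)/(n−1) = (5950×6.57−239×46.6)/0.64 = 43600 J.
ΔU = nCvΔT = 5.39×20.8×(249−872) = -69800 J.
Q = ΔU + W = -26200 J.
Net over both steps: W = -8560 J, Q = -26200 J, ΔU = -17600 J.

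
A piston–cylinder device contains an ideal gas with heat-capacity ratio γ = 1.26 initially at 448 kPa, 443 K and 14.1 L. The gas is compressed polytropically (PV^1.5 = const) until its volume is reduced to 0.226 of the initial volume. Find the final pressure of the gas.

4170 kPa

Polytropic n=1.5: T₂ = T₁(V₁/V₂)^(n−1) = 443×(4.42)^0.50 = 932 K; P₂ = P₁(V₁/V₂)^n = 4170 kPa.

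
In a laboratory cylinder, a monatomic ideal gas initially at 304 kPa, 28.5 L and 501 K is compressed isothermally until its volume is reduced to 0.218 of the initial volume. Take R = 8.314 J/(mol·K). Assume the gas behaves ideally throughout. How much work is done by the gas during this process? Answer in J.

n = P₁V₁/(RT₁) = 304×28.5/(8.314×501) = 2.08 mol.
Isothermal: T stays 501 K; PV = const ⇒ V₂ = 6.21 L, P₂ = 1390 kPa.
W = nRT ln(V₂/V₁) = 2.08×8.314×501×ln(0.218) = -13200 J.

-13200 J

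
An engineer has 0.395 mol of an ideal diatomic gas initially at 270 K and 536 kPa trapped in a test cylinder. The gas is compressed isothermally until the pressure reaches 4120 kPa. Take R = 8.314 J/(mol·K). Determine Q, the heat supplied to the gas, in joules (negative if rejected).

-1810 J

V₁ = nRT₁/P₁ = 0.395×8.314×270/536 = 1.65 L.
Isothermal: T stays 270 K; PV = const ⇒ V₂ = 0.215 L, P₂ = 4120 kPa.
ΔU = 0 (ideal gas, T constant).
W = nRT ln(V₂/V₁) = 0.395×8.314×270×ln(0.130) = -1810 J.
Q = ΔU + W = -1810 J.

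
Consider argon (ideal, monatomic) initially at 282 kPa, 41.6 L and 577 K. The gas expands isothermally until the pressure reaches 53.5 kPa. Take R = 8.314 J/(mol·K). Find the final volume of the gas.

Isothermal: T stays 577 K; PV = const ⇒ V₂ = 219 L, P₂ = 53.5 kPa.

219 L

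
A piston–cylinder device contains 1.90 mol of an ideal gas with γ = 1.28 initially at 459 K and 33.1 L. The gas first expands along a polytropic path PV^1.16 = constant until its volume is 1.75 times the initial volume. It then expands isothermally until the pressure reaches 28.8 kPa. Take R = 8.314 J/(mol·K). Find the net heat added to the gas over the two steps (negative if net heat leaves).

P₁ = nRT₁/V₁ = 1.90×8.314×459/33.1 = 219 kPa.
Step 1 — Polytropic n=1.16: T₂ = T₁(V₁/V₂)^(n−1) = 459×(0.571)^0.16 = 420 K; P₂ = P₁(V₁/V₂)^n = 114 kPa.
W = (P₁V₁−P₂V₂)/(n−1) = (219×33.1−114×57.9)/0.16 = 3880 J.
ΔU = nCvΔT = 1.90×29.7×(420−459) = -2220 J.
Q = ΔU + W = 1660 J.
State after step 1: P = 114 kPa, V = 57.9 L, T = 420 K.
Step 2 — Isothermal: T stays 420 K; PV = const ⇒ V₂ = 230 L, P₂ = 28.8 kPa.
ΔU = 0 (ideal gas, T constant).
W = nRT ln(V₂/V₁) = 1.90×8.314×420×ln(3.97) = 9150 J.
Q = ΔU + W = 9150 J.
Net over both steps: W = 13000 J, Q = 10800 J, ΔU = -2220 J.

10800 J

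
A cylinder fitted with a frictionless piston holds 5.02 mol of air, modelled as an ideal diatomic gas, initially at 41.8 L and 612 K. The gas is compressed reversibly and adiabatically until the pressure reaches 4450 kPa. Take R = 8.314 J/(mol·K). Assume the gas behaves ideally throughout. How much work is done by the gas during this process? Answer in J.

-48800 J

P₁ = nRT₁/V₁ = 5.02×8.314×612/41.8 = 611 kPa.
Adiabatic: T₂/T₁ = (P₂/P₁)^((γ−1)/γ) ⇒ T₂ = 612×(7.28)^0.286 = 1080 K; V₂ = 10.1 L.
ΔU = nCvΔT = 5.02×20.8×(1080−612) = 48800 J.
Q = 0 for an adiabatic process, so W = −ΔU = -48800 J.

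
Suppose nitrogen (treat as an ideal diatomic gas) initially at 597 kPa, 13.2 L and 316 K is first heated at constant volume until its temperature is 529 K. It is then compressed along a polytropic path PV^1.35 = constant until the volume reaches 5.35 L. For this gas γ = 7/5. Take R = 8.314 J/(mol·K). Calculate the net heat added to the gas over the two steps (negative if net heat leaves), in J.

11500 J

n = P₁V₁/(RT₁) = 597×13.2/(8.314×316) = 3.00 mol.
Step 1 — Isochoric: V stays 13.2 L; P/T = const ⇒ T₂ = 529 K, P₂ = 999 kPa.
W = 0 (no volume change).
ΔU = nCvΔT = 3.00×20.8×(529−316) = 13300 J.
Q = ΔU = 13300 J.
State after step 1: P = 999 kPa, V = 13.2 L, T = 529 K.
Step 2 — Polytropic n=1.35: T₂ = T₁(V₁/V₂)^(n−1) = 529×(2.47)^0.35 = 726 K; P₂ = P₁(V₁/V₂)^n = 3380 kPa.
W = (P₁V₁−P₂V₂)/(n−1) = (999×13.2−3380×5.35)/0.35 = -14000 J.
ΔU = nCvΔT = 3.00×20.8×(726−529) = 12300 J.
Q = ΔU + W = -1750 J.
Net over both steps: W = -14000 J, Q = 11500 J, ΔU = 25500 J.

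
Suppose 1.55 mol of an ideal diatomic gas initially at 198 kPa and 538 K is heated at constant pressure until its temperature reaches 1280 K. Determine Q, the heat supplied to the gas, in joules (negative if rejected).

33500 J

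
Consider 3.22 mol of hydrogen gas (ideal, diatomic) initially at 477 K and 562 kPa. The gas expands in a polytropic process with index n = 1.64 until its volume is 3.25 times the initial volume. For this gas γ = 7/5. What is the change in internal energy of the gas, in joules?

-16900 J

V₁ = nRT₁/P₁ = 3.22×8.314×477/562 = 22.7 L.
Polytropic n=1.64: T₂ = T₁(V₁/V₂)^(n−1) = 477×(0.308)^0.64 = 224 K; P₂ = P₁(V₁/V₂)^n = 81.3 kPa.
For an ideal gas ΔU = nCvΔT with Cv = (5/2)R = 20.8 J/(mol·K).
ΔU = 3.22×20.8×(224−477) = -16900 J.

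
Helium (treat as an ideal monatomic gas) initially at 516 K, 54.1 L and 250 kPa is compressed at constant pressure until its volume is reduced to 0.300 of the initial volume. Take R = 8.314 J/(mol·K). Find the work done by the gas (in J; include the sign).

n = P₁V₁/(RT₁) = 250×54.1/(8.314×516) = 3.15 mol.
Isobaric: P stays 250 kPa; V/T = const ⇒ T₂ = 155 K, V₂ = 16.2 L.
W = PΔV = 250×(16.2−54.1) kPa·L = -9470 J.

-9470 J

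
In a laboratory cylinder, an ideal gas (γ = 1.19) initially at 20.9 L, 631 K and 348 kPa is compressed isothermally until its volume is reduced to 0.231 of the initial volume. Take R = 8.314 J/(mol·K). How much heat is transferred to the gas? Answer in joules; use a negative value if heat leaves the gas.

n = P₁V₁/(RT₁) = 348×20.9/(8.314×631) = 1.39 mol.
Isothermal: T stays 631 K; PV = const ⇒ V₂ = 4.83 L, P₂ = 1510 kPa.
ΔU = 0 (ideal gas, T constant).
W = nRT ln(V₂/V₁) = 1.39×8.314×631×ln(0.231) = -10700 J.
Q = ΔU + W = -10700 J.

-10700 J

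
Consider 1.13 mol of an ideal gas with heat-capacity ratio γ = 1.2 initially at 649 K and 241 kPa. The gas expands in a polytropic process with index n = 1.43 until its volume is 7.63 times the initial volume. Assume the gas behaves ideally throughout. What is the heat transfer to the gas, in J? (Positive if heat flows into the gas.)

-9500 J

V₁ = nRT₁/P₁ = 1.13×8.314×649/241 = 25.3 L.
Polytropic n=1.43: T₂ = T₁(V₁/V₂)^(n−1) = 649×(0.131)^0.43 = 271 K; P₂ = P₁(V₁/V₂)^n = 13.2 kPa.
W = (P₁V₁−P₂V₂)/(n−1) = (241×25.3−13.2×193)/0.43 = 8260 J.
ΔU = nCvΔT = 1.13×41.6×(271−649) = -17800 J.
Q = ΔU + W = -9500 J.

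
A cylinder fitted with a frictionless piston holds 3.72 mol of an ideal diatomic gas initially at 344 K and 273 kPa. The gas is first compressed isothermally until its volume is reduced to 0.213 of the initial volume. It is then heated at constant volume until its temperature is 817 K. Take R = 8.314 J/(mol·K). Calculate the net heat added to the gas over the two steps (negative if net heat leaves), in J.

20100 J

V₁ = nRT₁/P₁ = 3.72×8.314×344/273 = 39.0 L.
Step 1 — Isothermal: T stays 344 K; PV = const ⇒ V₂ = 8.30 L, P₂ = 1280 kPa.
ΔU = 0 (ideal gas, T constant).
W = nRT ln(V₂/V₁) = 3.72×8.314×344×ln(0.213) = -16500 J.
Q = ΔU + W = -16500 J.
State after step 1: P = 1280 kPa, V = 8.30 L, T = 344 K.
Step 2 — Isochoric: V stays 8.30 L; P/T = const ⇒ T₂ = 817 K, P₂ = 3040 kPa.
W = 0 (no volume change).
ΔU = nCvΔT = 3.72×20.8×(817−344) = 36600 J.
Q = ΔU = 36600 J.
Net over both steps: W = -16500 J, Q = 20100 J, ΔU = 36600 J.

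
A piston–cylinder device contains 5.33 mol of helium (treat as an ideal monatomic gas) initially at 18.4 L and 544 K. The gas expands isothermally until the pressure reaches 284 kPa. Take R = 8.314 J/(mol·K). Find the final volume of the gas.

84.9 L

P₁ = nRT₁/V₁ = 5.33×8.314×544/18.4 = 1310 kPa.
Isothermal: T stays 544 K; PV = const ⇒ V₂ = 84.9 L, P₂ = 284 kPa.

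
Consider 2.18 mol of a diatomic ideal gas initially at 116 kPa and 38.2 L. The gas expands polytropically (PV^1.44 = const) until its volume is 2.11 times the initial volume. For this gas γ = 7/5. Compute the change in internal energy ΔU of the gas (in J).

-3100 J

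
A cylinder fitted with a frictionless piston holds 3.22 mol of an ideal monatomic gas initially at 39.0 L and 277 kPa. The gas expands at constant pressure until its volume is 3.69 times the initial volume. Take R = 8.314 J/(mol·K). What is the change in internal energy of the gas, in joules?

T₁ = P₁V₁/(nR) = 277×39.0/(3.22×8.314) = 404 K.
Isobaric: P stays 277 kPa; V/T = const ⇒ T₂ = 1490 K, V₂ = 144 L.
For an ideal gas ΔU = nCvΔT with Cv = (3/2)R = 12.5 J/(mol·K).
ΔU = 3.22×12.5×(1490−404) = 43600 J.

43600 J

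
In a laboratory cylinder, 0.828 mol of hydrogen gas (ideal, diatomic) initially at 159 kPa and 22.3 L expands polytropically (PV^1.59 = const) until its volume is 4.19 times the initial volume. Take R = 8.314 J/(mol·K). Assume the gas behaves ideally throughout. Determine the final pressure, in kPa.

T₁ = P₁V₁/(nR) = 159×22.3/(0.828×8.314) = 515 K.
Polytropic n=1.59: T₂ = T₁(V₁/V₂)^(n−1) = 515×(0.239)^0.59 = 221 K; P₂ = P₁(V₁/V₂)^n = 16.3 kPa.

16.3 kPa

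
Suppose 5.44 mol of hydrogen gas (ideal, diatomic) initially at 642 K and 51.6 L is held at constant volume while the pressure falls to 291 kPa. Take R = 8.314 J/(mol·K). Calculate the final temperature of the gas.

332 K

P₁ = nRT₁/V₁ = 5.44×8.314×642/51.6 = 563 kPa.
Isochoric: V stays 51.6 L; P/T = const ⇒ T₂ = 332 K, P₂ = 291 kPa.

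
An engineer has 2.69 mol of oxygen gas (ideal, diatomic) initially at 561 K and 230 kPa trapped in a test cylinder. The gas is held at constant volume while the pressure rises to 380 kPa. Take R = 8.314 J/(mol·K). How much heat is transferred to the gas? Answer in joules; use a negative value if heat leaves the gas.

20500 J

V₁ = nRT₁/P₁ = 2.69×8.314×561/230 = 54.6 L.
Isochoric: V stays 54.6 L; P/T = const ⇒ T₂ = 927 K, P₂ = 380 kPa.
W = 0 (no volume change).
ΔU = nCvΔT = 2.69×20.8×(927−561) = 20500 J.
Q = ΔU = 20500 J.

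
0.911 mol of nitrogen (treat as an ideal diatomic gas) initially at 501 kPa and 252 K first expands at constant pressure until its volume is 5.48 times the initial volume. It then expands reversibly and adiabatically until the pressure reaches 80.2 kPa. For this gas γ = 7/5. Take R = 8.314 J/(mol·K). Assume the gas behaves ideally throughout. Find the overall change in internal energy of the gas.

V₁ = nRT₁/P₁ = 0.911×8.314×252/501 = 3.81 L.
Step 1 — Isobaric: P stays 501 kPa; V/T = const ⇒ T₂ = 1380 K, V₂ = 20.9 L.
W = PΔV = 501×(20.9−3.81) kPa·L = 8550 J.
ΔU = nCvΔT = 0.911×20.8×(1380−252) = 21400 J.
Q = ΔU + W = nCpΔT = 29900 J.
State after step 1: P = 501 kPa, V = 20.9 L, T = 1380 K.
Step 2 — Adiabatic: T₂/T₁ = (P₂/P₁)^((γ−1)/γ) ⇒ T₂ = 1380×(0.160)^0.286 = 818 K; V₂ = 77.3 L.
ΔU = nCvΔT = 0.911×20.8×(818−1380) = -10700 J.
Q = 0 for an adiabatic process, so W = −ΔU = 10700 J.
Net over both steps: W = 19200 J, Q = 29900 J, ΔU = 10700 J.

10700 J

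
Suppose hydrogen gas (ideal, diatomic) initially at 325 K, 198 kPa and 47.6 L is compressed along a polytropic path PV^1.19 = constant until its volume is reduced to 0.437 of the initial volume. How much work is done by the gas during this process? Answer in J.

n = P₁V₁/(RT₁) = 198×47.6/(8.314×325) = 3.49 mol.
Polytropic n=1.19: T₂ = T₁(V₁/V₂)^(n−1) = 325×(2.29)^0.19 = 380 K; P₂ = P₁(V₁/V₂)^n = 530 kPa.
W = (P₁V₁−P₂V₂)/(n−1) = (198×47.6−530×20.8)/0.19 = -8450 J.

-8450 J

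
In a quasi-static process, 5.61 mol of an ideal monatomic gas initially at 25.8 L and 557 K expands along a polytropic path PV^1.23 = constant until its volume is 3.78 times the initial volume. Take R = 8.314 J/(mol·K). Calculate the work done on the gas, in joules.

-29800 J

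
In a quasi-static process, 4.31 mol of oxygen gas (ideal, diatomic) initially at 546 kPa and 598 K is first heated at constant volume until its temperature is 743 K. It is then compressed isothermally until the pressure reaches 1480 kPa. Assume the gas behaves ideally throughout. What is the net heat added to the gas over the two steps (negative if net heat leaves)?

-7780 J

V₁ = nRT₁/P₁ = 4.31×8.314×598/546 = 39.2 L.
Step 1 — Isochoric: V stays 39.2 L; P/T = const ⇒ T₂ = 743 K, P₂ = 678 kPa.
W = 0 (no volume change).
ΔU = nCvΔT = 4.31×20.8×(743−598) = 13000 J.
Q = ΔU = 13000 J.
State after step 1: P = 678 kPa, V = 39.2 L, T = 743 K.
Step 2 — Isothermal: T stays 743 K; PV = const ⇒ V₂ = 18.0 L, P₂ = 1480 kPa.
ΔU = 0 (ideal gas, T constant).
W = nRT ln(V₂/V₁) = 4.31×8.314×743×ln(0.458) = -20800 J.
Q = ΔU + W = -20800 J.
Net over both steps: W = -20800 J, Q = -7780 J, ΔU = 13000 J.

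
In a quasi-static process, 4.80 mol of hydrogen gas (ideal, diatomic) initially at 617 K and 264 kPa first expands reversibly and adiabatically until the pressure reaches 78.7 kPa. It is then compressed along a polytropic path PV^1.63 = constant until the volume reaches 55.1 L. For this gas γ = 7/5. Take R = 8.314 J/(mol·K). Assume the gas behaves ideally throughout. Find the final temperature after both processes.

1050 K

V₁ = nRT₁/P₁ = 4.80×8.314×617/264 = 93.3 L.
Step 1 — Adiabatic: T₂/T₁ = (P₂/P₁)^((γ−1)/γ) ⇒ T₂ = 617×(0.298)^0.286 = 437 K; V₂ = 221 L.
ΔU = nCvΔT = 4.80×20.8×(437−617) = -18000 J.
Q = 0 for an adiabatic process, so W = −ΔU = 18000 J.
State after step 1: P = 78.7 kPa, V = 221 L, T = 437 K.
Step 2 — Polytropic n=1.63: T₂ = T₁(V₁/V₂)^(n−1) = 437×(4.02)^0.63 = 1050 K; P₂ = P₁(V₁/V₂)^n = 760 kPa.
W = (P₁V₁−P₂V₂)/(n−1) = (78.7×221−760×55.1)/0.63 = -38800 J.
ΔU = nCvΔT = 4.80×20.8×(1050−437) = 61100 J.
Q = ΔU + W = 22300 J.
Net over both steps: W = -20800 J, Q = 22300 J, ΔU = 43100 J.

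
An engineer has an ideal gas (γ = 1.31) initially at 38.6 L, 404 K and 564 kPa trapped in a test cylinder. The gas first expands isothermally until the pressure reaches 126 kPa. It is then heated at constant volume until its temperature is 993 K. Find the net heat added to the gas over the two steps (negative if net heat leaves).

n = P₁V₁/(RT₁) = 564×38.6/(8.314×404) = 6.48 mol.
Step 1 — Isothermal: T stays 404 K; PV = const ⇒ V₂ = 173 L, P₂ = 126 kPa.
ΔU = 0 (ideal gas, T constant).
W = nRT ln(V₂/V₁) = 6.48×8.314×404×ln(4.48) = 32600 J.
Q = ΔU + W = 32600 J.
State after step 1: P = 126 kPa, V = 173 L, T = 404 K.
Step 2 — Isochoric: V stays 173 L; P/T = const ⇒ T₂ = 993 K, P₂ = 310 kPa.
W = 0 (no volume change).
ΔU = nCvΔT = 6.48×26.8×(993−404) = 102000 J.
Q = ΔU = 102000 J.
Net over both steps: W = 32600 J, Q = 135000 J, ΔU = 102000 J.

135000 J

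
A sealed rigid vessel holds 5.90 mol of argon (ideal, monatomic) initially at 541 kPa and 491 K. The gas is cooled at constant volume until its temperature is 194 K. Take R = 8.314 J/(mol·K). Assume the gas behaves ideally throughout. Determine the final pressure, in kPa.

V₁ = nRT₁/P₁ = 5.90×8.314×491/541 = 44.5 L.
Isochoric: V stays 44.5 L; P/T = const ⇒ T₂ = 194 K, P₂ = 214 kPa.

214 kPa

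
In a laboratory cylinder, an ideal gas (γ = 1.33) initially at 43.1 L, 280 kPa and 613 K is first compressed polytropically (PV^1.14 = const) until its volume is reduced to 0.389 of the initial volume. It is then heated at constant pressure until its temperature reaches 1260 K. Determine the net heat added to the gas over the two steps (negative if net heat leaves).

n = P₁V₁/(RT₁) = 280×43.1/(8.314×613) = 2.37 mol.
Step 1 — Polytropic n=1.14: T₂ = T₁(V₁/V₂)^(n−1) = 613×(2.57)^0.14 = 700 K; P₂ = P₁(V₁/V₂)^n = 822 kPa.
W = (P₁V₁−P₂V₂)/(n−1) = (280×43.1−822×16.8)/0.14 = -12200 J.
ΔU = nCvΔT = 2.37×25.2×(700−613) = 5170 J.
Q = ΔU + W = -7010 J.
State after step 1: P = 822 kPa, V = 16.8 L, T = 700 K.
Step 2 — Isobaric: P stays 822 kPa; V/T = const ⇒ T₂ = 1260 K, V₂ = 30.2 L.
W = PΔV = 822×(30.2−16.8) kPa·L = 11000 J.
ΔU = nCvΔT = 2.37×25.2×(1260−700) = 33400 J.
Q = ΔU + W = nCpΔT = 44500 J.
Net over both steps: W = -1150 J, Q = 37400 J, ΔU = 38600 J.

37400 J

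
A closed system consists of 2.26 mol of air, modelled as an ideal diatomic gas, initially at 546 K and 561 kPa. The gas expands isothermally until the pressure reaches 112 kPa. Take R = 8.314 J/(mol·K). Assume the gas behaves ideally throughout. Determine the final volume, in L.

V₁ = nRT₁/P₁ = 2.26×8.314×546/561 = 18.3 L.
Isothermal: T stays 546 K; PV = const ⇒ V₂ = 91.6 L, P₂ = 112 kPa.

91.6 L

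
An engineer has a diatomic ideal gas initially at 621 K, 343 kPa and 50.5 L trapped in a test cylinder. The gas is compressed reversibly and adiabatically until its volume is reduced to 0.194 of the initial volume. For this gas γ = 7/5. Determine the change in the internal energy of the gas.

40100 J

n = P₁V₁/(RT₁) = 343×50.5/(8.314×621) = 3.35 mol.
Adiabatic: TV^(γ−1) = const ⇒ T₂ = 621×(5.15)^0.400 = 1200 K; PV^γ = const ⇒ P₂ = 3410 kPa.
For an ideal gas ΔU = nCvΔT with Cv = (5/2)R = 20.8 J/(mol·K).
ΔU = 3.35×20.8×(1200−621) = 40100 J.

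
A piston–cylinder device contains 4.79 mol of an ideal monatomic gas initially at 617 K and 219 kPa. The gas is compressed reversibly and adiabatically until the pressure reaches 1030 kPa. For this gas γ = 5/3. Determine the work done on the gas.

31600 J

V₁ = nRT₁/P₁ = 4.79×8.314×617/219 = 112 L.
Adiabatic: T₂/T₁ = (P₂/P₁)^((γ−1)/γ) ⇒ T₂ = 617×(4.70)^0.400 = 1150 K; V₂ = 44.3 L.
ΔU = nCvΔT = 4.79×12.5×(1150−617) = 31600 J.
Q = 0 for an adiabatic process, so W = −ΔU = -31600 J.
Work done on the gas = −W_by = 31600 J.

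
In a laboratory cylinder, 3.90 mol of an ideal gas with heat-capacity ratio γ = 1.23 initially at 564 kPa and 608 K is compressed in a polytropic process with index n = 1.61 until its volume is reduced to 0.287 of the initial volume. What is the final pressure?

4210 kPa

V₁ = nRT₁/P₁ = 3.90×8.314×608/564 = 35.0 L.
Polytropic n=1.61: T₂ = T₁(V₁/V₂)^(n−1) = 608×(3.48)^0.61 = 1300 K; P₂ = P₁(V₁/V₂)^n = 4210 kPa.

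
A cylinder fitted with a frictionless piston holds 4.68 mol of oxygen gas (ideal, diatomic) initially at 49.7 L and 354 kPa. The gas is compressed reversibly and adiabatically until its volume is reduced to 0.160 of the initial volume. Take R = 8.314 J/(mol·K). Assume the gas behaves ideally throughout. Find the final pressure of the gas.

T₁ = P₁V₁/(nR) = 354×49.7/(4.68×8.314) = 452 K.
Adiabatic: TV^(γ−1) = const ⇒ T₂ = 452×(6.25)^0.400 = 941 K; PV^γ = const ⇒ P₂ = 4610 kPa.

4610 kPa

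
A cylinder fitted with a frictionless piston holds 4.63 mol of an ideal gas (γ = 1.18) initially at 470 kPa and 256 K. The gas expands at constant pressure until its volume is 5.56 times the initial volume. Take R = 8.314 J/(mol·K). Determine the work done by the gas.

44900 J

V₁ = nRT₁/P₁ = 4.63×8.314×256/470 = 21.0 L.
Isobaric: P stays 470 kPa; V/T = const ⇒ T₂ = 1420 K, V₂ = 117 L.
W = PΔV = 470×(117−21.0) kPa·L = 44900 J.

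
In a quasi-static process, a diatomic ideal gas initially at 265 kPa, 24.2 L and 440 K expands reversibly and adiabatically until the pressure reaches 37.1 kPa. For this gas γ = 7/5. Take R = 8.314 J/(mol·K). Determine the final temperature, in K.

Adiabatic: T₂/T₁ = (P₂/P₁)^((γ−1)/γ) ⇒ T₂ = 440×(0.140)^0.286 = 251 K; V₂ = 98.6 L.

251 K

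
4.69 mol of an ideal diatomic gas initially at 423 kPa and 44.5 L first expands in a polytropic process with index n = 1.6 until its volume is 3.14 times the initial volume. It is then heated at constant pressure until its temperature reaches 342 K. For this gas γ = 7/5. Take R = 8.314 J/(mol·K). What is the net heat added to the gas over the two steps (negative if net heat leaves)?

5720 J

T₁ = P₁V₁/(nR) = 423×44.5/(4.69×8.314) = 483 K.
Step 1 — Polytropic n=1.6: T₂ = T₁(V₁/V₂)^(n−1) = 483×(0.318)^0.60 = 243 K; P₂ = P₁(V₁/V₂)^n = 67.8 kPa.
W = (P₁V₁−P₂V₂)/(n−1) = (423×44.5−67.8×140)/0.60 = 15600 J.
ΔU = nCvΔT = 4.69×20.8×(243−483) = -23400 J.
Q = ΔU + W = -7790 J.
State after step 1: P = 67.8 kPa, V = 140 L, T = 243 K.
Step 2 — Isobaric: P stays 67.8 kPa; V/T = const ⇒ T₂ = 342 K, V₂ = 197 L.
W = PΔV = 67.8×(197−140) kPa·L = 3860 J.
ΔU = nCvΔT = 4.69×20.8×(342−243) = 9650 J.
Q = ΔU + W = nCpΔT = 13500 J.
Net over both steps: W = 19400 J, Q = 5720 J, ΔU = -13700 J.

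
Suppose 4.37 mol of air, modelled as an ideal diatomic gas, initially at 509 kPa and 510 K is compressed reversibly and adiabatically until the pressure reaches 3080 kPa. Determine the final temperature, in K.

853 K

V₁ = nRT₁/P₁ = 4.37×8.314×510/509 = 36.4 L.
Adiabatic: T₂/T₁ = (P₂/P₁)^((γ−1)/γ) ⇒ T₂ = 510×(6.05)^0.286 = 853 K; V₂ = 10.1 L.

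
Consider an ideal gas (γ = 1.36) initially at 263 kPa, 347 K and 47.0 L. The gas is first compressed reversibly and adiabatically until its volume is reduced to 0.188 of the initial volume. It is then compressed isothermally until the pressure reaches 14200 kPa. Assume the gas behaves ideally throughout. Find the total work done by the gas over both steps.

-67000 J

n = P₁V₁/(RT₁) = 263×47.0/(8.314×347) = 4.28 mol.
Step 1 — Adiabatic: TV^(γ−1) = const ⇒ T₂ = 347×(5.32)^0.360 = 633 K; PV^γ = const ⇒ P₂ = 2550 kPa.
ΔU = nCvΔT = 4.28×23.1×(633−347) = 28300 J.
Q = 0 for an adiabatic process, so W = −ΔU = -28300 J.
State after step 1: P = 2550 kPa, V = 8.84 L, T = 633 K.
Step 2 — Isothermal: T stays 633 K; PV = const ⇒ V₂ = 1.59 L, P₂ = 14200 kPa.
ΔU = 0 (ideal gas, T constant).
W = nRT ln(V₂/V₁) = 4.28×8.314×633×ln(0.180) = -38700 J.
Q = ΔU + W = -38700 J.
Net over both steps: W = -67000 J, Q = -38700 J, ΔU = 28300 J.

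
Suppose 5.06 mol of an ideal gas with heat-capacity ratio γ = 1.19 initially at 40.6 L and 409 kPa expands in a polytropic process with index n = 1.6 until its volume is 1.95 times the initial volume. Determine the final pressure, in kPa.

140 kPa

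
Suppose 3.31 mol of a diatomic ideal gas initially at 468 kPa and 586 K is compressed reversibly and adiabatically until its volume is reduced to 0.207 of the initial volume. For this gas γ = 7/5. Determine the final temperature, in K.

1100 K

V₁ = nRT₁/P₁ = 3.31×8.314×586/468 = 34.5 L.
Adiabatic: TV^(γ−1) = const ⇒ T₂ = 586×(4.83)^0.400 = 1100 K; PV^γ = const ⇒ P₂ = 4250 kPa.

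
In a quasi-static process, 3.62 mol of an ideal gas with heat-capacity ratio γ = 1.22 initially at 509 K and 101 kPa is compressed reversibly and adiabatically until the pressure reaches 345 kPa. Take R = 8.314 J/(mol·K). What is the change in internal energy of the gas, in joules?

V₁ = nRT₁/P₁ = 3.62×8.314×509/101 = 152 L.
Adiabatic: T₂/T₁ = (P₂/P₁)^((γ−1)/γ) ⇒ T₂ = 509×(3.42)^0.180 = 635 K; V₂ = 55.4 L.
For an ideal gas ΔU = nCvΔT with Cv = R/(γ−1) = 37.8 J/(mol·K).
ΔU = 3.62×37.8×(635−509) = 17300 J.

17300 J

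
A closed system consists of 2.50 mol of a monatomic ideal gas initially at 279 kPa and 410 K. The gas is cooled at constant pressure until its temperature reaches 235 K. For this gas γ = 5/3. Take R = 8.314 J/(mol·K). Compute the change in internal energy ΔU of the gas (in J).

V₁ = nRT₁/P₁ = 2.50×8.314×410/279 = 30.5 L.
Isobaric: P stays 279 kPa; V/T = const ⇒ T₂ = 235 K, V₂ = 17.5 L.
For an ideal gas ΔU = nCvΔT with Cv = (3/2)R = 12.5 J/(mol·K).
ΔU = 2.50×12.5×(235−410) = -5460 J.

-5460 J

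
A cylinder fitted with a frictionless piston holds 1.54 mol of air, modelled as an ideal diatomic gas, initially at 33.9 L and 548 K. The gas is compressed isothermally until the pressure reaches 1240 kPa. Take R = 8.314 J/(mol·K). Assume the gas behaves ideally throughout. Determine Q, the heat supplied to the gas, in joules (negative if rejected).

-12600 J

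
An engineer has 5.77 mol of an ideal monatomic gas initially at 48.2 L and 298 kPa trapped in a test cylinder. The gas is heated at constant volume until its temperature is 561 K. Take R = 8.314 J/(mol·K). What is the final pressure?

T₁ = P₁V₁/(nR) = 298×48.2/(5.77×8.314) = 299 K.
Isochoric: V stays 48.2 L; P/T = const ⇒ T₂ = 561 K, P₂ = 558 kPa.

558 kPa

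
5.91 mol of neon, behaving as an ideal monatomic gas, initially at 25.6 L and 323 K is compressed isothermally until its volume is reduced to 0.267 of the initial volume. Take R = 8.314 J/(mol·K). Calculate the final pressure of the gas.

P₁ = nRT₁/V₁ = 5.91×8.314×323/25.6 = 620 kPa.
Isothermal: T stays 323 K; PV = const ⇒ V₂ = 6.84 L, P₂ = 2320 kPa.

2320 kPa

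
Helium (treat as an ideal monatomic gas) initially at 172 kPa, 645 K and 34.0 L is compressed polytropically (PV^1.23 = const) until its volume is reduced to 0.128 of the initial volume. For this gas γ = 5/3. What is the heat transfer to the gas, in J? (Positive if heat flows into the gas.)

-10100 J

n = P₁V₁/(RT₁) = 172×34.0/(8.314×645) = 1.09 mol.
Polytropic n=1.23: T₂ = T₁(V₁/V₂)^(n−1) = 645×(7.81)^0.23 = 1030 K; P₂ = P₁(V₁/V₂)^n = 2160 kPa.
W = (P₁V₁−P₂V₂)/(n−1) = (172×34.0−2160×4.35)/0.23 = -15400 J.
ΔU = nCvΔT = 1.09×12.5×(1030−645) = 5300 J.
Q = ΔU + W = -10100 J.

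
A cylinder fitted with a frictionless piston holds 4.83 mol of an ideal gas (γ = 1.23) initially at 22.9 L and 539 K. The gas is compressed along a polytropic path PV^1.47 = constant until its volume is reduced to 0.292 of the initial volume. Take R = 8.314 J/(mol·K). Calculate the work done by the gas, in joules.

-36100 J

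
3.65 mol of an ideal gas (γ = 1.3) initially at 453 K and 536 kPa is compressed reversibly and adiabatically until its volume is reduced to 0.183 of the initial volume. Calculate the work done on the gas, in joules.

30400 J

V₁ = nRT₁/P₁ = 3.65×8.314×453/536 = 25.6 L.
Adiabatic: TV^(γ−1) = const ⇒ T₂ = 453×(5.46)^0.300 = 754 K; PV^γ = const ⇒ P₂ = 4880 kPa.
ΔU = nCvΔT = 3.65×27.7×(754−453) = 30400 J.
Q = 0 for an adiabatic process, so W = −ΔU = -30400 J.
Work done on the gas = −W_by = 30400 J.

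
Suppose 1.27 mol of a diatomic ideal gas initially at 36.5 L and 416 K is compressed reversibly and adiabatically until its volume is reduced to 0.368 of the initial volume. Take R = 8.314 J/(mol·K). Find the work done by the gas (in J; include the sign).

P₁ = nRT₁/V₁ = 1.27×8.314×416/36.5 = 120 kPa.
Adiabatic: TV^(γ−1) = const ⇒ T₂ = 416×(2.72)^0.400 = 621 K; PV^γ = const ⇒ P₂ = 488 kPa.
ΔU = nCvΔT = 1.27×20.8×(621−416) = 5400 J.
Q = 0 for an adiabatic process, so W = −ΔU = -5400 J.

-5400 J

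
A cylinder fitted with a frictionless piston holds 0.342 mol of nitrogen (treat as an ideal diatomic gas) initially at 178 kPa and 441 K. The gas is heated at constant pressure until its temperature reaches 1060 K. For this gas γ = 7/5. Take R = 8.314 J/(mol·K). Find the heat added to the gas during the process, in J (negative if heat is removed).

V₁ = nRT₁/P₁ = 0.342×8.314×441/178 = 7.04 L.
Isobaric: P stays 178 kPa; V/T = const ⇒ T₂ = 1060 K, V₂ = 16.9 L.
W = PΔV = 178×(16.9−7.04) kPa·L = 1760 J.
ΔU = nCvΔT = 0.342×20.8×(1060−441) = 4400 J.
Q = ΔU + W = nCpΔT = 6160 J.

6160 J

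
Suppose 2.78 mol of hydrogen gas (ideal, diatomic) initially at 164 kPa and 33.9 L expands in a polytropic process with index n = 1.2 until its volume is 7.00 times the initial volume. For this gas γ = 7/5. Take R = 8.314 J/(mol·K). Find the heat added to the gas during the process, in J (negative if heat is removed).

4480 J

T₁ = P₁V₁/(nR) = 164×33.9/(2.78×8.314) = 241 K.
Polytropic n=1.2: T₂ = T₁(V₁/V₂)^(n−1) = 241×(0.143)^0.20 = 163 K; P₂ = P₁(V₁/V₂)^n = 15.9 kPa.
W = (P₁V₁−P₂V₂)/(n−1) = (164×33.9−15.9×237)/0.20 = 8960 J.
ΔU = nCvΔT = 2.78×20.8×(163−241) = -4480 J.
Q = ΔU + W = 4480 J.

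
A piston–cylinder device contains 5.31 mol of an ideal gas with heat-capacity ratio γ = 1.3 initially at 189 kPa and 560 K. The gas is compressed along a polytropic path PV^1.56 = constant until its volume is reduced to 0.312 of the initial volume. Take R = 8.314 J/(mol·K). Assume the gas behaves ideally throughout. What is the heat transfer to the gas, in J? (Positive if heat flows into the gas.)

35200 J

V₁ = nRT₁/P₁ = 5.31×8.314×560/189 = 131 L.
Polytropic n=1.56: T₂ = T₁(V₁/V₂)^(n−1) = 560×(3.21)^0.56 = 1080 K; P₂ = P₁(V₁/V₂)^n = 1160 kPa.
W = (P₁V₁−P₂V₂)/(n−1) = (189×131−1160×40.8)/0.56 = -40600 J.
ΔU = nCvΔT = 5.31×27.7×(1080−560) = 75800 J.
Q = ΔU + W = 35200 J.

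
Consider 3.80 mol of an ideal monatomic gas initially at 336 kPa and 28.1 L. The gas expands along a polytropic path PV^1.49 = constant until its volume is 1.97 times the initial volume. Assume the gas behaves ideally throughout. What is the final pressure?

122 kPa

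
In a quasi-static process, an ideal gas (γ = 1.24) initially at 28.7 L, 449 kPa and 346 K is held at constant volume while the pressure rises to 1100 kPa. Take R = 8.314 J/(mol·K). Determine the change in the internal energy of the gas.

n = P₁V₁/(RT₁) = 449×28.7/(8.314×346) = 4.48 mol.
Isochoric: V stays 28.7 L; P/T = const ⇒ T₂ = 848 K, P₂ = 1100 kPa.
For an ideal gas ΔU = nCvΔT with Cv = R/(γ−1) = 34.6 J/(mol·K).
ΔU = 4.48×34.6×(848−346) = 77800 J.

77800 J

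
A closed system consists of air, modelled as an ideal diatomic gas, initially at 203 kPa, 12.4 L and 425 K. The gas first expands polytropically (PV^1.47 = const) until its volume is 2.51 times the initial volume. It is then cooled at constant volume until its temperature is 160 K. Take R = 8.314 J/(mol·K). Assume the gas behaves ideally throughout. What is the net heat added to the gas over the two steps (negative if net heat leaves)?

-2040 J

n = P₁V₁/(RT₁) = 203×12.4/(8.314×425) = 0.712 mol.
Step 1 — Polytropic n=1.47: T₂ = T₁(V₁/V₂)^(n−1) = 425×(0.398)^0.47 = 276 K; P₂ = P₁(V₁/V₂)^n = 52.5 kPa.
W = (P₁V₁−P₂V₂)/(n−1) = (203×12.4−52.5×31.1)/0.47 = 1880 J.
ΔU = nCvΔT = 0.712×20.8×(276−425) = -2210 J.
Q = ΔU + W = -329 J.
State after step 1: P = 52.5 kPa, V = 31.1 L, T = 276 K.
Step 2 — Isochoric: V stays 31.1 L; P/T = const ⇒ T₂ = 160 K, P₂ = 30.4 kPa.
W = 0 (no volume change).
ΔU = nCvΔT = 0.712×20.8×(160−276) = -1710 J.
Q = ΔU = -1710 J.
Net over both steps: W = 1880 J, Q = -2040 J, ΔU = -3920 J.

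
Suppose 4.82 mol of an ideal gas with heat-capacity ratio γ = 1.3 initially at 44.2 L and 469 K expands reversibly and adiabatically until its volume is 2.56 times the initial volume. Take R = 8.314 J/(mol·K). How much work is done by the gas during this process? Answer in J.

P₁ = nRT₁/V₁ = 4.82×8.314×469/44.2 = 425 kPa.
Adiabatic: TV^(γ−1) = const ⇒ T₂ = 469×(0.391)^0.300 = 354 K; PV^γ = const ⇒ P₂ = 125 kPa.
ΔU = nCvΔT = 4.82×27.7×(354−469) = -15400 J.
Q = 0 for an adiabatic process, so W = −ΔU = 15400 J.

15400 J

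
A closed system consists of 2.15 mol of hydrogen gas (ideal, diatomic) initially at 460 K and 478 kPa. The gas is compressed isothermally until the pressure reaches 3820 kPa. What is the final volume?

2.15 L

V₁ = nRT₁/P₁ = 2.15×8.314×460/478 = 17.2 L.
Isothermal: T stays 460 K; PV = const ⇒ V₂ = 2.15 L, P₂ = 3820 kPa.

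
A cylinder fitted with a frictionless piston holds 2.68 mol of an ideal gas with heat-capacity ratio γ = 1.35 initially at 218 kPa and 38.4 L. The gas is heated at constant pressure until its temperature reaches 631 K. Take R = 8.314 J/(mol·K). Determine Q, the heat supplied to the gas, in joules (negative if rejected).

21900 J

T₁ = P₁V₁/(nR) = 218×38.4/(2.68×8.314) = 376 K.
Isobaric: P stays 218 kPa; V/T = const ⇒ T₂ = 631 K, V₂ = 64.5 L.
W = PΔV = 218×(64.5−38.4) kPa·L = 5690 J.
ΔU = nCvΔT = 2.68×23.8×(631−376) = 16300 J.
Q = ΔU + W = nCpΔT = 21900 J.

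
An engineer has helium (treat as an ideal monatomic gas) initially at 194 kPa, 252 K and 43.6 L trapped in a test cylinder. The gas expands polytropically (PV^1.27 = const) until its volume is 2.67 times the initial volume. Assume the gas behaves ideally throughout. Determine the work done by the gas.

7300 J

n = P₁V₁/(RT₁) = 194×43.6/(8.314×252) = 4.04 mol.
Polytropic n=1.27: T₂ = T₁(V₁/V₂)^(n−1) = 252×(0.375)^0.27 = 193 K; P₂ = P₁(V₁/V₂)^n = 55.7 kPa.
W = (P₁V₁−P₂V₂)/(n−1) = (194×43.6−55.7×116)/0.27 = 7300 J.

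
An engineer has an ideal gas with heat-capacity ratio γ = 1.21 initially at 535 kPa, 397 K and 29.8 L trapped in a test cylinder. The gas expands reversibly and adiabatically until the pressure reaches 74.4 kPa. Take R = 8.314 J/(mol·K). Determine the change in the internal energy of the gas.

-22000 J

n = P₁V₁/(RT₁) = 535×29.8/(8.314×397) = 4.83 mol.
Adiabatic: T₂/T₁ = (P₂/P₁)^((γ−1)/γ) ⇒ T₂ = 397×(0.139)^0.174 = 282 K; V₂ = 152 L.
For an ideal gas ΔU = nCvΔT with Cv = R/(γ−1) = 39.6 J/(mol·K).
ΔU = 4.83×39.6×(282−397) = -22000 J.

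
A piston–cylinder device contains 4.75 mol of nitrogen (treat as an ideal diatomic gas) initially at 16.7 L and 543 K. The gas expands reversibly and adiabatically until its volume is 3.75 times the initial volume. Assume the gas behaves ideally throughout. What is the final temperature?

320 K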